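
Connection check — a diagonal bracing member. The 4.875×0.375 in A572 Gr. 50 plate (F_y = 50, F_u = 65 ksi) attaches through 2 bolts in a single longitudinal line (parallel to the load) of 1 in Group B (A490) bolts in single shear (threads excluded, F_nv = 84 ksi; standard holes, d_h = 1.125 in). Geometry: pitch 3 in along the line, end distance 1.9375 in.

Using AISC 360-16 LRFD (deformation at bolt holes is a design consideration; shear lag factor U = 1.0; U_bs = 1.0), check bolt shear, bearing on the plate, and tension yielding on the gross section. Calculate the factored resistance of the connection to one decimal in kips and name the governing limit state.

71.3 kips (bearing governs)

Bolt shear: A_b = π(1)²/4 = 0.7854 in². φR_n = 0.75 × 84 × 0.7854 × 2 × 1 = 99.0 kips.
Bearing (0.375 in plate, F_u = 65 ksi): end bolts L_c = 1.9375 − 1.125/2 = 1.375, R_n = min(1.2×1.375×0.375×65, 2.4×1×0.375×65) = 40.219 kips/bolt; interior L_c = 3 − 1.125 = 1.875, R_n = 54.844 kips/bolt. φR_n = 0.75 × (1×40.219 + 1×54.844) = 71.3 kips.
Tension yield (gross): A_g = 4.875×0.375 = 1.8281 in². φR_n = 0.90 × 50 × 1.8281 = 82.3 kips.
Governing: min(99.0, 71.3, 82.3) = 71.3 kips → bearing.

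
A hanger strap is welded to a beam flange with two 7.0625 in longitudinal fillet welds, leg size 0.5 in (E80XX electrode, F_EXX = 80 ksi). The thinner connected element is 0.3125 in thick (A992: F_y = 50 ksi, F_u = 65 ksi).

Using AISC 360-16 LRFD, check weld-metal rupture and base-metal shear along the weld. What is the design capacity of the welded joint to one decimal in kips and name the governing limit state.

Weld metal: throat = 0.707×0.5 = 0.3535 in, L = 2×7.0625 = 14.125 in. φR_n = 0.75 × 0.6 × 80 × 0.3535 × 14.125 = 179.8 kips.
Base metal shear (0.3125 in plate): yield φR_n = 1.0×0.6×50×0.3125×14.125 = 132.4 kips; rupture φR_n = 0.75×0.6×65×0.3125×14.125 = 129.1 kips; take 129.1 kips (rupture).
Governing: min(179.8, 129.1) = 129.1 kips → base-metal shear.

129.1 kips (base-metal shear governs)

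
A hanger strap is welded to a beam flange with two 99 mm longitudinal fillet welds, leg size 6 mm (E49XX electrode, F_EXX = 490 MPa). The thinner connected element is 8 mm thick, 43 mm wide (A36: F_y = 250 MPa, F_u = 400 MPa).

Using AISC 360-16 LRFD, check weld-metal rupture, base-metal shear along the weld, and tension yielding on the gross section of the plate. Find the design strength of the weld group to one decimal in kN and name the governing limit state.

77.4 kN (gross-section yield governs)

Weld metal: throat = 0.707×6 = 4.242 mm, L = 2×99 = 198 mm. φR_n = 0.75 × 0.6 × 490 × 4.242 × 198 = 185.2 kN.
Base metal shear (8 mm plate): yield φR_n = 1.0×0.6×250×8×198 = 237.6 kN; rupture φR_n = 0.75×0.6×400×8×198 = 285.1 kN; take 237.6 kN (yield).
Tension yield (gross): A_g = 43×8 = 344 mm². φR_n = 0.90 × 250 × 344 = 77.4 kN.
Governing: min(185.2, 237.6, 77.4) = 77.4 kN → gross-section yield.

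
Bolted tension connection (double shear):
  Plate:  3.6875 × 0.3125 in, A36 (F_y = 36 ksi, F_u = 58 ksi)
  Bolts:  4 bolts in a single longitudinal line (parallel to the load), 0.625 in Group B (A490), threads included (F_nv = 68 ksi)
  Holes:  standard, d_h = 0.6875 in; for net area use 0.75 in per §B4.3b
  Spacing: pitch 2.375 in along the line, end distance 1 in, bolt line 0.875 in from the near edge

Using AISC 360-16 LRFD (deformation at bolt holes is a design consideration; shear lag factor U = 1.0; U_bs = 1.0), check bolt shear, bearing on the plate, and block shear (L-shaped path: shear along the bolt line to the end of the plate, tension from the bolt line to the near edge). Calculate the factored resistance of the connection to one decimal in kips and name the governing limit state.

47.9 kips (block shear governs)

Bolt shear: A_b = π(0.625)²/4 = 0.3068 in². φR_n = 0.75 × 68 × 0.3068 × 4 × 2 = 125.2 kips.
Bearing (0.3125 in plate, F_u = 58 ksi): end bolts L_c = 1 − 0.6875/2 = 0.65625, R_n = min(1.2×0.65625×0.3125×58, 2.4×0.625×0.3125×58) = 14.273 kips/bolt; interior L_c = 2.375 − 0.6875 = 1.6875, R_n = 27.188 kips/bolt. φR_n = 0.75 × (1×14.273 + 3×27.188) = 71.9 kips.
Block shear: shear path 1×[1+3×2.375] = 1×8.125 in, A_gv = 2.5391, A_nv = 1×(8.125 − 3.5×0.75)×0.3125 = 1.7188 in²; tension to near edge: (0.875 − 0.5×0.75)×0.3125 = 0.15625 in². R_n = min(0.6×58×1.7188, 0.6×36×2.5391) + 1.0×58×0.15625 = min(59.814, 54.845) + 9.0625 = 63.908 kips. φR_n = 0.75 × 63.908 = 47.9 kips.
Governing: min(125.2, 71.9, 47.9) = 47.9 kips → block shear.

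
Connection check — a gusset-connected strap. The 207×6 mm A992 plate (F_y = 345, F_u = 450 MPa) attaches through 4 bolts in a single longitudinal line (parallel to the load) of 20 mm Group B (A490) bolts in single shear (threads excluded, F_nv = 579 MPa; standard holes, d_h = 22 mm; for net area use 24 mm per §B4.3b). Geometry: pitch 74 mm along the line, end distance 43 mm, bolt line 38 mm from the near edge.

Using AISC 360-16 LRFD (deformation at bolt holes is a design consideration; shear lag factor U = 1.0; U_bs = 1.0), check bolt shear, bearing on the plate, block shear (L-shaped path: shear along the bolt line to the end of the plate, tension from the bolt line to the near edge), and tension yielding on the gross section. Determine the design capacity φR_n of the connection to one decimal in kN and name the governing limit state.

272.6 kN (block shear governs)

Bolt shear: A_b = π(20)²/4 = 314.16 mm². φR_n = 0.75 × 579 × 314.16 × 4 × 1 = 545.7 kN.
Bearing (6 mm plate, F_u = 450 MPa): end bolts L_c = 43 − 22/2 = 32, R_n = min(1.2×32×6×450, 2.4×20×6×450) = 103.68 kN/bolt; interior L_c = 74 − 22 = 52, R_n = 129.6 kN/bolt. φR_n = 0.75 × (1×103.68 + 3×129.6) = 369.4 kN.
Block shear: shear path 1×[43+3×74] = 1×265 mm, A_gv = 1590, A_nv = 1×(265 − 3.5×24)×6 = 1086 mm²; tension to near edge: (38 − 0.5×24)×6 = 156 mm². R_n = min(0.6×450×1086, 0.6×345×1590) + 1.0×450×156 = min(293.22, 329.13) + 70.2 = 363.42 kN. φR_n = 0.75 × 363.42 = 272.6 kN.
Tension yield (gross): A_g = 207×6 = 1242 mm². φR_n = 0.90 × 345 × 1242 = 385.6 kN.
Governing: min(545.7, 369.4, 272.6, 385.6) = 272.6 kN → block shear.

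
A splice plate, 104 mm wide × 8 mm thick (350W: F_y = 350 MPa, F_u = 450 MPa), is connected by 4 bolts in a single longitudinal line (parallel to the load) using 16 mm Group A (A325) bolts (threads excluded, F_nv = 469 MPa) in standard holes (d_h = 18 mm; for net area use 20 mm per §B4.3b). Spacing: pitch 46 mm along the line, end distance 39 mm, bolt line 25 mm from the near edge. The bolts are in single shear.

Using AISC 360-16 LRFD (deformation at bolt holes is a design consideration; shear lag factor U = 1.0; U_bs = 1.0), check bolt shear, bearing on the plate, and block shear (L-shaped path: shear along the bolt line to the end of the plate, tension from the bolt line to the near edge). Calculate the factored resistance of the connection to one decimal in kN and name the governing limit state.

Bolt shear: A_b = π(16)²/4 = 201.06 mm². φR_n = 0.75 × 469 × 201.06 × 4 × 1 = 282.9 kN.
Bearing (8 mm plate, F_u = 450 MPa): end bolts L_c = 39 − 18/2 = 30, R_n = min(1.2×30×8×450, 2.4×16×8×450) = 129.6 kN/bolt; interior L_c = 46 − 18 = 28, R_n = 120.96 kN/bolt. φR_n = 0.75 × (1×129.6 + 3×120.96) = 369.4 kN.
Block shear: shear path 1×[39+3×46] = 1×177 mm, A_gv = 1416, A_nv = 1×(177 − 3.5×20)×8 = 856 mm²; tension to near edge: (25 − 0.5×20)×8 = 120 mm². R_n = min(0.6×450×856, 0.6×350×1416) + 1.0×450×120 = min(231.12, 297.36) + 54 = 285.12 kN. φR_n = 0.75 × 285.12 = 213.8 kN.
Governing: min(282.9, 369.4, 213.8) = 213.8 kN → block shear.

213.8 kN (block shear governs)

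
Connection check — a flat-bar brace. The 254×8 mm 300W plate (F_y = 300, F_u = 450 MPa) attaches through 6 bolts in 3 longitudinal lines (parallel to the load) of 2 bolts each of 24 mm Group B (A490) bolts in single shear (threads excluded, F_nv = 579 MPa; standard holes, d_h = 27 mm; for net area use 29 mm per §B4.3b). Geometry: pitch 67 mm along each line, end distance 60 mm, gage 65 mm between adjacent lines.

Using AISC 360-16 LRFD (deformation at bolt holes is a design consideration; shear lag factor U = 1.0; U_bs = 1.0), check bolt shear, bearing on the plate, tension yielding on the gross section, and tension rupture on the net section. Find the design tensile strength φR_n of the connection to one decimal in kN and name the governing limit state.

Bolt shear: A_b = π(24)²/4 = 452.39 mm². φR_n = 0.75 × 579 × 452.39 × 6 × 1 = 1178.7 kN.
Bearing (8 mm plate, F_u = 450 MPa): end bolts L_c = 60 − 27/2 = 46.5, R_n = min(1.2×46.5×8×450, 2.4×24×8×450) = 200.88 kN/bolt; interior L_c = 67 − 27 = 40, R_n = 172.8 kN/bolt. φR_n = 0.75 × (3×200.88 + 3×172.8) = 840.8 kN.
Tension yield (gross): A_g = 254×8 = 2032 mm². φR_n = 0.90 × 300 × 2032 = 548.6 kN.
Tension rupture (net): A_n = (254 − 3×29)×8 = 1336 mm² (U = 1.0, A_e = A_n). φR_n = 0.75 × 450 × 1336 = 450.9 kN.
Governing: min(1178.7, 840.8, 548.6, 450.9) = 450.9 kN → net-section rupture.

450.9 kN (net-section rupture governs)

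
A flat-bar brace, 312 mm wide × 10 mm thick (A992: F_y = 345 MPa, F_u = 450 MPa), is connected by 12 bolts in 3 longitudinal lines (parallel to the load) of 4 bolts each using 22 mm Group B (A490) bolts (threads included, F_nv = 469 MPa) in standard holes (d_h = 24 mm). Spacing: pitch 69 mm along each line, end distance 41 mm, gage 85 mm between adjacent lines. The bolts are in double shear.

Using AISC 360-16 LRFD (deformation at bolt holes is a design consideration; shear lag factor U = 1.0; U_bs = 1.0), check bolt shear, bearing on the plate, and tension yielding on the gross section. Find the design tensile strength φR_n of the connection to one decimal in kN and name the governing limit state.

Bolt shear: A_b = π(22)²/4 = 380.13 mm². φR_n = 0.75 × 469 × 380.13 × 12 × 2 = 3209.1 kN.
Bearing (10 mm plate, F_u = 450 MPa): end bolts L_c = 41 − 24/2 = 29, R_n = min(1.2×29×10×450, 2.4×22×10×450) = 156.6 kN/bolt; interior L_c = 69 − 24 = 45, R_n = 237.6 kN/bolt. φR_n = 0.75 × (3×156.6 + 9×237.6) = 1956.2 kN.
Tension yield (gross): A_g = 312×10 = 3120 mm². φR_n = 0.90 × 345 × 3120 = 968.8 kN.
Governing: min(3209.1, 1956.2, 968.8) = 968.8 kN → gross-section yield.

968.8 kN (gross-section yield governs)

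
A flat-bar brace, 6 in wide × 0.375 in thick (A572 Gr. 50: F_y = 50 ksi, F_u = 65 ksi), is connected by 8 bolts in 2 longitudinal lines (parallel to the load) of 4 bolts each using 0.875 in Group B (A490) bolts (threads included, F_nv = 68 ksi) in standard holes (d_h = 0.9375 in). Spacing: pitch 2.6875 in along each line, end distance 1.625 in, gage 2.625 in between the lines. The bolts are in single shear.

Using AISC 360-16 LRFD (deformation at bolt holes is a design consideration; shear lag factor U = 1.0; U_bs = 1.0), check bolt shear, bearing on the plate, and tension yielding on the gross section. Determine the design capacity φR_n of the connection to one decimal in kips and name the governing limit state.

Bolt shear: A_b = π(0.875)²/4 = 0.60132 in². φR_n = 0.75 × 68 × 0.60132 × 8 × 1 = 245.3 kips.
Bearing (0.375 in plate, F_u = 65 ksi): end bolts L_c = 1.625 − 0.9375/2 = 1.15625, R_n = min(1.2×1.15625×0.375×65, 2.4×0.875×0.375×65) = 33.82 kips/bolt; interior L_c = 2.6875 − 0.9375 = 1.75, R_n = 51.188 kips/bolt. φR_n = 0.75 × (2×33.82 + 6×51.188) = 281.1 kips.
Tension yield (gross): A_g = 6×0.375 = 2.25 in². φR_n = 0.90 × 50 × 2.25 = 101.3 kips.
Governing: min(245.3, 281.1, 101.3) = 101.3 kips → gross-section yield.

101.3 kips (gross-section yield governs)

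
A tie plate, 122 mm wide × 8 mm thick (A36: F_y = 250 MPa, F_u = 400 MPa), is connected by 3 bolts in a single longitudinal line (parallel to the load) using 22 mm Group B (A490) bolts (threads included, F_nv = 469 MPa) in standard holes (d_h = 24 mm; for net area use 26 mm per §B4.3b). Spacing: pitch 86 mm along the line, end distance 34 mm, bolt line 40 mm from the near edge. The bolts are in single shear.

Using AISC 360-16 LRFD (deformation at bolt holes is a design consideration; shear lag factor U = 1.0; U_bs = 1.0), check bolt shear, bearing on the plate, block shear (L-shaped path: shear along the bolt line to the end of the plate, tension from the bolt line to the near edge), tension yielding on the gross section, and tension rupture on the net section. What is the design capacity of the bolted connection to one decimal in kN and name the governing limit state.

219.6 kN (gross-section yield governs)

Bolt shear: A_b = π(22)²/4 = 380.13 mm². φR_n = 0.75 × 469 × 380.13 × 3 × 1 = 401.1 kN.
Bearing (8 mm plate, F_u = 400 MPa): end bolts L_c = 34 − 24/2 = 22, R_n = min(1.2×22×8×400, 2.4×22×8×400) = 84.48 kN/bolt; interior L_c = 86 − 24 = 62, R_n = 168.96 kN/bolt. φR_n = 0.75 × (1×84.48 + 2×168.96) = 316.8 kN.
Block shear: shear path 1×[34+2×86] = 1×206 mm, A_gv = 1648, A_nv = 1×(206 − 2.5×26)×8 = 1128 mm²; tension to near edge: (40 − 0.5×26)×8 = 216 mm². R_n = min(0.6×400×1128, 0.6×250×1648) + 1.0×400×216 = min(270.72, 247.2) + 86.4 = 333.6 kN. φR_n = 0.75 × 333.6 = 250.2 kN.
Tension yield (gross): A_g = 122×8 = 976 mm². φR_n = 0.90 × 250 × 976 = 219.6 kN.
Tension rupture (net): A_n = (122 − 1×26)×8 = 768 mm² (U = 1.0, A_e = A_n). φR_n = 0.75 × 400 × 768 = 230.4 kN.
Governing: min(401.1, 316.8, 250.2, 219.6, 230.4) = 219.6 kN → gross-section yield.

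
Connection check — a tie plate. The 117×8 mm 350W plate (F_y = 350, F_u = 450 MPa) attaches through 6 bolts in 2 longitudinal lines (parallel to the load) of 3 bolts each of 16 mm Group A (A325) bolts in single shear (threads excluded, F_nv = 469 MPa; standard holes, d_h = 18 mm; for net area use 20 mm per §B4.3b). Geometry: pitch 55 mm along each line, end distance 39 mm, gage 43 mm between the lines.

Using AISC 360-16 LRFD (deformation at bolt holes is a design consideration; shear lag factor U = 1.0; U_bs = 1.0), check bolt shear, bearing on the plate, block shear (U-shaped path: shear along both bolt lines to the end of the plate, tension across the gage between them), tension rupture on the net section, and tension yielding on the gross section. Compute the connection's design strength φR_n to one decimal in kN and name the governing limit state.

Bolt shear: A_b = π(16)²/4 = 201.06 mm². φR_n = 0.75 × 469 × 201.06 × 6 × 1 = 424.3 kN.
Bearing (8 mm plate, F_u = 450 MPa): end bolts L_c = 39 − 18/2 = 30, R_n = min(1.2×30×8×450, 2.4×16×8×450) = 129.6 kN/bolt; interior L_c = 55 − 18 = 37, R_n = 138.24 kN/bolt. φR_n = 0.75 × (2×129.6 + 4×138.24) = 609.1 kN.
Block shear: shear path 2×[39+2×55] = 2×149 mm, A_gv = 2384, A_nv = 2×(149 − 2.5×20)×8 = 1584 mm²; tension across gage: (43 − 1×20)×8 = 184 mm². R_n = min(0.6×450×1584, 0.6×350×2384) + 1.0×450×184 = min(427.68, 500.64) + 82.8 = 510.48 kN. φR_n = 0.75 × 510.48 = 382.9 kN.
Tension rupture (net): A_n = (117 − 2×20)×8 = 616 mm² (U = 1.0, A_e = A_n). φR_n = 0.75 × 450 × 616 = 207.9 kN.
Tension yield (gross): A_g = 117×8 = 936 mm². φR_n = 0.90 × 350 × 936 = 294.8 kN.
Governing: min(424.3, 609.1, 382.9, 207.9, 294.8) = 207.9 kN → net-section rupture.

207.9 kN (net-section rupture governs)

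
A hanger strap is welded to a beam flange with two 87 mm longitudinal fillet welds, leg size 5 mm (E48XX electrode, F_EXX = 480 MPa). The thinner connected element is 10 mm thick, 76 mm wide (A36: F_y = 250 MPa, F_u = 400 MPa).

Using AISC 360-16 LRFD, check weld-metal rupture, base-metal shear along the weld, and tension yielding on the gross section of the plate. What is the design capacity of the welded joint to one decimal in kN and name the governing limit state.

Weld metal: throat = 0.707×5 = 3.535 mm, L = 2×87 = 174 mm. φR_n = 0.75 × 0.6 × 480 × 3.535 × 174 = 132.9 kN.
Base metal shear (10 mm plate): yield φR_n = 1.0×0.6×250×10×174 = 261.0 kN; rupture φR_n = 0.75×0.6×400×10×174 = 313.2 kN; take 261.0 kN (yield).
Tension yield (gross): A_g = 76×10 = 760 mm². φR_n = 0.90 × 250 × 760 = 171.0 kN.
Governing: min(132.9, 261.0, 171.0) = 132.9 kN → weld metal.

132.9 kN (weld metal governs)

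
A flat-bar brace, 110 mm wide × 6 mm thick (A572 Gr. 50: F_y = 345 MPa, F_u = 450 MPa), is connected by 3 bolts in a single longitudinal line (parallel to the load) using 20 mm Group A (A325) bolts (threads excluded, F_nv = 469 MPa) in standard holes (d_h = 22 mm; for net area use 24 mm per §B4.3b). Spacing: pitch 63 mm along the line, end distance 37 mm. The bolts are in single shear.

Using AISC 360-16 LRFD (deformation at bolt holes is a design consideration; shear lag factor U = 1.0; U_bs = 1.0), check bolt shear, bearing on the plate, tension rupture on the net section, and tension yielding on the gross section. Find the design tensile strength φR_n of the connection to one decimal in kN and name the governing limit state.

174.2 kN (net-section rupture governs)

Bolt shear: A_b = π(20)²/4 = 314.16 mm². φR_n = 0.75 × 469 × 314.16 × 3 × 1 = 331.5 kN.
Bearing (6 mm plate, F_u = 450 MPa): end bolts L_c = 37 − 22/2 = 26, R_n = min(1.2×26×6×450, 2.4×20×6×450) = 84.24 kN/bolt; interior L_c = 63 − 22 = 41, R_n = 129.6 kN/bolt. φR_n = 0.75 × (1×84.24 + 2×129.6) = 257.6 kN.
Tension rupture (net): A_n = (110 − 1×24)×6 = 516 mm² (U = 1.0, A_e = A_n). φR_n = 0.75 × 450 × 516 = 174.2 kN.
Tension yield (gross): A_g = 110×6 = 660 mm². φR_n = 0.90 × 345 × 660 = 204.9 kN.
Governing: min(331.5, 257.6, 174.2, 204.9) = 174.2 kN → net-section rupture.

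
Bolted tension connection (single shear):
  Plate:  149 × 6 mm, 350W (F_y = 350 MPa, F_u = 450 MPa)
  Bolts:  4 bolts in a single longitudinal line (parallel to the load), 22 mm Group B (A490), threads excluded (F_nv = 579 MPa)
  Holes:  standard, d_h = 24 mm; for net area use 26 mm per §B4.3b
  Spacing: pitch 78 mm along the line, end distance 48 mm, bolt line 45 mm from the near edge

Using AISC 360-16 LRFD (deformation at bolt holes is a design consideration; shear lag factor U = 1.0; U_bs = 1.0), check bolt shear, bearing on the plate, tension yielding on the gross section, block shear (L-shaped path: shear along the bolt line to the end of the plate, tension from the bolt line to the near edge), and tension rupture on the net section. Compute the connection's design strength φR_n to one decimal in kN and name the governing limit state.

249.1 kN (net-section rupture governs)

Bolt shear: A_b = π(22)²/4 = 380.13 mm². φR_n = 0.75 × 579 × 380.13 × 4 × 1 = 660.3 kN.
Bearing (6 mm plate, F_u = 450 MPa): end bolts L_c = 48 − 24/2 = 36, R_n = min(1.2×36×6×450, 2.4×22×6×450) = 116.64 kN/bolt; interior L_c = 78 − 24 = 54, R_n = 142.56 kN/bolt. φR_n = 0.75 × (1×116.64 + 3×142.56) = 408.2 kN.
Tension yield (gross): A_g = 149×6 = 894 mm². φR_n = 0.90 × 350 × 894 = 281.6 kN.
Block shear: shear path 1×[48+3×78] = 1×282 mm, A_gv = 1692, A_nv = 1×(282 − 3.5×26)×6 = 1146 mm²; tension to near edge: (45 − 0.5×26)×6 = 192 mm². R_n = min(0.6×450×1146, 0.6×350×1692) + 1.0×450×192 = min(309.42, 355.32) + 86.4 = 395.82 kN. φR_n = 0.75 × 395.82 = 296.9 kN.
Tension rupture (net): A_n = (149 − 1×26)×6 = 738 mm² (U = 1.0, A_e = A_n). φR_n = 0.75 × 450 × 738 = 249.1 kN.
Governing: min(660.3, 408.2, 281.6, 296.9, 249.1) = 249.1 kN → net-section rupture.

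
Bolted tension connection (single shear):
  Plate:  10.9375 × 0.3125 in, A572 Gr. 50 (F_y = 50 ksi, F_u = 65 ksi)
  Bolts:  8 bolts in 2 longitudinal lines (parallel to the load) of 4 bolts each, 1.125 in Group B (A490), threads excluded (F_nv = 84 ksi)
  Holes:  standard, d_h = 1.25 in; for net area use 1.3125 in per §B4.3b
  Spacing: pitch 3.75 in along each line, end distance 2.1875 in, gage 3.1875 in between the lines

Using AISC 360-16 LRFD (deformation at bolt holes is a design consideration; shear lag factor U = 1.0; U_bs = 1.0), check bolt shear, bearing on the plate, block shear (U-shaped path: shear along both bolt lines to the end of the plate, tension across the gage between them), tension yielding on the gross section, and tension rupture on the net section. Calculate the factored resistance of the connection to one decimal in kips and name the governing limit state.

Bolt shear: A_b = π(1.125)²/4 = 0.99402 in². φR_n = 0.75 × 84 × 0.99402 × 8 × 1 = 501.0 kips.
Bearing (0.3125 in plate, F_u = 65 ksi): end bolts L_c = 2.1875 − 1.25/2 = 1.5625, R_n = min(1.2×1.5625×0.3125×65, 2.4×1.125×0.3125×65) = 38.086 kips/bolt; interior L_c = 3.75 − 1.25 = 2.5, R_n = 54.844 kips/bolt. φR_n = 0.75 × (2×38.086 + 6×54.844) = 303.9 kips.
Block shear: shear path 2×[2.1875+3×3.75] = 2×13.4375 in, A_gv = 8.3984, A_nv = 2×(13.4375 − 3.5×1.3125)×0.3125 = 5.5273 in²; tension across gage: (3.1875 − 1×1.3125)×0.3125 = 0.58594 in². R_n = min(0.6×65×5.5273, 0.6×50×8.3984) + 1.0×65×0.58594 = min(215.56, 251.95) + 38.086 = 253.65 kips. φR_n = 0.75 × 253.65 = 190.2 kips.
Tension yield (gross): A_g = 10.9375×0.3125 = 3.418 in². φR_n = 0.90 × 50 × 3.418 = 153.8 kips.
Tension rupture (net): A_n = (10.9375 − 2×1.3125)×0.3125 = 2.5977 in² (U = 1.0, A_e = A_n). φR_n = 0.75 × 65 × 2.5977 = 126.6 kips.
Governing: min(501.0, 303.9, 190.2, 153.8, 126.6) = 126.6 kips → net-section rupture.

126.6 kips (net-section rupture governs)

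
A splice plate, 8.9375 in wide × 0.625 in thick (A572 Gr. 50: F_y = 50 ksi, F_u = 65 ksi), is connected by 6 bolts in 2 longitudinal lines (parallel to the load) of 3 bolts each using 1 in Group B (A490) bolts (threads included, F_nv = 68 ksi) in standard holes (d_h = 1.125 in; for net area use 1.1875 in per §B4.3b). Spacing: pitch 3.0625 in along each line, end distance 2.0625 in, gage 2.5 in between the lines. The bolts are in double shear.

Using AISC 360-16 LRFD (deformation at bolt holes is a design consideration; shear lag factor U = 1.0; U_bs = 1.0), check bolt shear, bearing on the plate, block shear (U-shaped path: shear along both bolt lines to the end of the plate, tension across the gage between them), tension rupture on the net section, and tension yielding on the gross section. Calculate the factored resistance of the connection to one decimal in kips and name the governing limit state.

Bolt shear: A_b = π(1)²/4 = 0.7854 in². φR_n = 0.75 × 68 × 0.7854 × 6 × 2 = 480.7 kips.
Bearing (0.625 in plate, F_u = 65 ksi): end bolts L_c = 2.0625 − 1.125/2 = 1.5, R_n = min(1.2×1.5×0.625×65, 2.4×1×0.625×65) = 73.125 kips/bolt; interior L_c = 3.0625 − 1.125 = 1.9375, R_n = 94.453 kips/bolt. φR_n = 0.75 × (2×73.125 + 4×94.453) = 393.0 kips.
Block shear: shear path 2×[2.0625+2×3.0625] = 2×8.1875 in, A_gv = 10.234, A_nv = 2×(8.1875 − 2.5×1.1875)×0.625 = 6.5234 in²; tension across gage: (2.5 − 1×1.1875)×0.625 = 0.82031 in². R_n = min(0.6×65×6.5234, 0.6×50×10.234) + 1.0×65×0.82031 = min(254.41, 307.02) + 53.32 = 307.73 kips. φR_n = 0.75 × 307.73 = 230.8 kips.
Tension rupture (net): A_n = (8.9375 − 2×1.1875)×0.625 = 4.1016 in² (U = 1.0, A_e = A_n). φR_n = 0.75 × 65 × 4.1016 = 200.0 kips.
Tension yield (gross): A_g = 8.9375×0.625 = 5.5859 in². φR_n = 0.90 × 50 × 5.5859 = 251.4 kips.
Governing: min(480.7, 393.0, 230.8, 200.0, 251.4) = 200.0 kips → net-section rupture.

200.0 kips (net-section rupture governs)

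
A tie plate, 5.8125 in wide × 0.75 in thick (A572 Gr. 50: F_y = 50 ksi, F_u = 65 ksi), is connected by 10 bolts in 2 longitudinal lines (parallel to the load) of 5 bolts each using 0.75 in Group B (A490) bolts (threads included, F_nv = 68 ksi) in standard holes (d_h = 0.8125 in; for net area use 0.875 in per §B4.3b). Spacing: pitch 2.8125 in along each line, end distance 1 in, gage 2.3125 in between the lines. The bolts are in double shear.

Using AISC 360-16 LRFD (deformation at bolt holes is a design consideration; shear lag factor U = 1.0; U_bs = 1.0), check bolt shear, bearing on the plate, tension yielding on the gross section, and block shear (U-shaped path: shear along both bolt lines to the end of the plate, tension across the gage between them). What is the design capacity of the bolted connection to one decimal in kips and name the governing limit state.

Bolt shear: A_b = π(0.75)²/4 = 0.44179 in². φR_n = 0.75 × 68 × 0.44179 × 10 × 2 = 450.6 kips.
Bearing (0.75 in plate, F_u = 65 ksi): end bolts L_c = 1 − 0.8125/2 = 0.59375, R_n = min(1.2×0.59375×0.75×65, 2.4×0.75×0.75×65) = 34.734 kips/bolt; interior L_c = 2.8125 − 0.8125 = 2, R_n = 87.75 kips/bolt. φR_n = 0.75 × (2×34.734 + 8×87.75) = 578.6 kips.
Tension yield (gross): A_g = 5.8125×0.75 = 4.3594 in². φR_n = 0.90 × 50 × 4.3594 = 196.2 kips.
Block shear: shear path 2×[1+4×2.8125] = 2×12.25 in, A_gv = 18.375, A_nv = 2×(12.25 − 4.5×0.875)×0.75 = 12.469 in²; tension across gage: (2.3125 − 1×0.875)×0.75 = 1.0781 in². R_n = min(0.6×65×12.469, 0.6×50×18.375) + 1.0×65×1.0781 = min(486.29, 551.25) + 70.077 = 556.37 kips. φR_n = 0.75 × 556.37 = 417.3 kips.
Governing: min(450.6, 578.6, 196.2, 417.3) = 196.2 kips → gross-section yield.

196.2 kips (gross-section yield governs)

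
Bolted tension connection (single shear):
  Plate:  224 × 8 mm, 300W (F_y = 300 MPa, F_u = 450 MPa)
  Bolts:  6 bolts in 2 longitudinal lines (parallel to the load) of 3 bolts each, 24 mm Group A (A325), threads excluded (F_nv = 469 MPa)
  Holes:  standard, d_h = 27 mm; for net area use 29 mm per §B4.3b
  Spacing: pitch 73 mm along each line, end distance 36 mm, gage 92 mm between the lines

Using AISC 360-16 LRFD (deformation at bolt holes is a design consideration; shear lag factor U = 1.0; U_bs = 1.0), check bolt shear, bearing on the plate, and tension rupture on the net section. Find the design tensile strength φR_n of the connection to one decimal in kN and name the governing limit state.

448.2 kN (net-section rupture governs)

Bolt shear: A_b = π(24)²/4 = 452.39 mm². φR_n = 0.75 × 469 × 452.39 × 6 × 1 = 954.8 kN.
Bearing (8 mm plate, F_u = 450 MPa): end bolts L_c = 36 − 27/2 = 22.5, R_n = min(1.2×22.5×8×450, 2.4×24×8×450) = 97.2 kN/bolt; interior L_c = 73 − 27 = 46, R_n = 198.72 kN/bolt. φR_n = 0.75 × (2×97.2 + 4×198.72) = 742.0 kN.
Tension rupture (net): A_n = (224 − 2×29)×8 = 1328 mm² (U = 1.0, A_e = A_n). φR_n = 0.75 × 450 × 1328 = 448.2 kN.
Governing: min(954.8, 742.0, 448.2) = 448.2 kN → net-section rupture.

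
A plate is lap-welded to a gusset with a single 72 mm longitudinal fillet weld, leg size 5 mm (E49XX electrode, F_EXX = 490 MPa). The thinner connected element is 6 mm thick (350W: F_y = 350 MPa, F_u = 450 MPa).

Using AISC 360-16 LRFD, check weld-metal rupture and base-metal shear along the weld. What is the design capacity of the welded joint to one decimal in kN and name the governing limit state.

Weld metal: throat = 0.707×5 = 3.535 mm, L = 72 mm. φR_n = 0.75 × 0.6 × 490 × 3.535 × 72 = 56.1 kN.
Base metal shear (6 mm plate): yield φR_n = 1.0×0.6×350×6×72 = 90.7 kN; rupture φR_n = 0.75×0.6×450×6×72 = 87.5 kN; take 87.5 kN (rupture).
Governing: min(56.1, 87.5) = 56.1 kN → weld metal.

56.1 kN (weld metal governs)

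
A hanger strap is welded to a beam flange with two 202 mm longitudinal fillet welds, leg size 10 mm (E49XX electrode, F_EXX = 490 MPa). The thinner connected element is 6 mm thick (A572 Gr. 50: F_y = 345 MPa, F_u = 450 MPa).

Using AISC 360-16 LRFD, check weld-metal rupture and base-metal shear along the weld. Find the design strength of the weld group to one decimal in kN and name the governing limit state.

Weld metal: throat = 0.707×10 = 7.07 mm, L = 2×202 = 404 mm. φR_n = 0.75 × 0.6 × 490 × 7.07 × 404 = 629.8 kN.
Base metal shear (6 mm plate): yield φR_n = 1.0×0.6×345×6×404 = 501.8 kN; rupture φR_n = 0.75×0.6×450×6×404 = 490.9 kN; take 490.9 kN (rupture).
Governing: min(629.8, 490.9) = 490.9 kN → base-metal shear.

490.9 kN (base-metal shear governs)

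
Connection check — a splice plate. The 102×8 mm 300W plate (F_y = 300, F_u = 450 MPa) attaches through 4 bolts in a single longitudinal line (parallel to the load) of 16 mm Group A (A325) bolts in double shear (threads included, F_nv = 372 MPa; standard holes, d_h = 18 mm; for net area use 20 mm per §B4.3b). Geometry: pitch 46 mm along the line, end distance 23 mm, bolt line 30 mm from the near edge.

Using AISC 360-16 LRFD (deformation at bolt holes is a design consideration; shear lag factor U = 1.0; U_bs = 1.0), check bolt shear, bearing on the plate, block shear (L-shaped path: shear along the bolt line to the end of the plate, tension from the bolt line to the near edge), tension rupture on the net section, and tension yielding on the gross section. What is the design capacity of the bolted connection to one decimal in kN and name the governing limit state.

201.4 kN (block shear governs)

Bolt shear: A_b = π(16)²/4 = 201.06 mm². φR_n = 0.75 × 372 × 201.06 × 4 × 2 = 448.8 kN.
Bearing (8 mm plate, F_u = 450 MPa): end bolts L_c = 23 − 18/2 = 14, R_n = min(1.2×14×8×450, 2.4×16×8×450) = 60.48 kN/bolt; interior L_c = 46 − 18 = 28, R_n = 120.96 kN/bolt. φR_n = 0.75 × (1×60.48 + 3×120.96) = 317.5 kN.
Block shear: shear path 1×[23+3×46] = 1×161 mm, A_gv = 1288, A_nv = 1×(161 − 3.5×20)×8 = 728 mm²; tension to near edge: (30 − 0.5×20)×8 = 160 mm². R_n = min(0.6×450×728, 0.6×300×1288) + 1.0×450×160 = min(196.56, 231.84) + 72 = 268.56 kN. φR_n = 0.75 × 268.56 = 201.4 kN.
Tension rupture (net): A_n = (102 − 1×20)×8 = 656 mm² (U = 1.0, A_e = A_n). φR_n = 0.75 × 450 × 656 = 221.4 kN.
Tension yield (gross): A_g = 102×8 = 816 mm². φR_n = 0.90 × 300 × 816 = 220.3 kN.
Governing: min(448.8, 317.5, 201.4, 221.4, 220.3) = 201.4 kN → block shear.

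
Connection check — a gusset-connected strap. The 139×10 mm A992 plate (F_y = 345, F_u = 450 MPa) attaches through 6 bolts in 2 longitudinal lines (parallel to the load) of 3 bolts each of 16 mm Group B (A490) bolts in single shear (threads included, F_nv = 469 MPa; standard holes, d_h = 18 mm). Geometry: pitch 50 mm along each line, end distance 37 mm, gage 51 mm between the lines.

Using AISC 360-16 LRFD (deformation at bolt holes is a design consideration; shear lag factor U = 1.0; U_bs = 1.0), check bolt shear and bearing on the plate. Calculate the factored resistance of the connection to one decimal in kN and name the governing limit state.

Bolt shear: A_b = π(16)²/4 = 201.06 mm². φR_n = 0.75 × 469 × 201.06 × 6 × 1 = 424.3 kN.
Bearing (10 mm plate, F_u = 450 MPa): end bolts L_c = 37 − 18/2 = 28, R_n = min(1.2×28×10×450, 2.4×16×10×450) = 151.2 kN/bolt; interior L_c = 50 − 18 = 32, R_n = 172.8 kN/bolt. φR_n = 0.75 × (2×151.2 + 4×172.8) = 745.2 kN.
Governing: min(424.3, 745.2) = 424.3 kN → bolt shear.

424.3 kN (bolt shear governs)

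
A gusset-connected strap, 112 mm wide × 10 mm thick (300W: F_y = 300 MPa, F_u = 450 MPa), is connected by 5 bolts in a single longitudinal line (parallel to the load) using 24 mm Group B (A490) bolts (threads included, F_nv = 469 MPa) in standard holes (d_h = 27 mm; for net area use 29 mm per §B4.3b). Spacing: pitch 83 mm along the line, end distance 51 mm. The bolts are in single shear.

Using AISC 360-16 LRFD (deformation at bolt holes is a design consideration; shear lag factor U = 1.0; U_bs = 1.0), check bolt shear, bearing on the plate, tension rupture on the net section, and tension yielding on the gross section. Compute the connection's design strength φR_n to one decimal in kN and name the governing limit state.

280.1 kN (net-section rupture governs)

Bolt shear: A_b = π(24)²/4 = 452.39 mm². φR_n = 0.75 × 469 × 452.39 × 5 × 1 = 795.6 kN.
Bearing (10 mm plate, F_u = 450 MPa): end bolts L_c = 51 − 27/2 = 37.5, R_n = min(1.2×37.5×10×450, 2.4×24×10×450) = 202.5 kN/bolt; interior L_c = 83 − 27 = 56, R_n = 259.2 kN/bolt. φR_n = 0.75 × (1×202.5 + 4×259.2) = 929.5 kN.
Tension rupture (net): A_n = (112 − 1×29)×10 = 830 mm² (U = 1.0, A_e = A_n). φR_n = 0.75 × 450 × 830 = 280.1 kN.
Tension yield (gross): A_g = 112×10 = 1120 mm². φR_n = 0.90 × 300 × 1120 = 302.4 kN.
Governing: min(795.6, 929.5, 280.1, 302.4) = 280.1 kN → net-section rupture.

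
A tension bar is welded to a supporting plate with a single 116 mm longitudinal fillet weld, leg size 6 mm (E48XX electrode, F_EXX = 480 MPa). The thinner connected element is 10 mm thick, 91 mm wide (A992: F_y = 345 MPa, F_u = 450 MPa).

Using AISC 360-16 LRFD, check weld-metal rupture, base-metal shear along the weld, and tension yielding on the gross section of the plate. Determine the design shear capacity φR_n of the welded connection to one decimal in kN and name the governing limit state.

Weld metal: throat = 0.707×6 = 4.242 mm, L = 116 mm. φR_n = 0.75 × 0.6 × 480 × 4.242 × 116 = 106.3 kN.
Base metal shear (10 mm plate): yield φR_n = 1.0×0.6×345×10×116 = 240.1 kN; rupture φR_n = 0.75×0.6×450×10×116 = 234.9 kN; take 234.9 kN (rupture).
Tension yield (gross): A_g = 91×10 = 910 mm². φR_n = 0.90 × 345 × 910 = 282.6 kN.
Governing: min(106.3, 234.9, 282.6) = 106.3 kN → weld metal.

106.3 kN (weld metal governs)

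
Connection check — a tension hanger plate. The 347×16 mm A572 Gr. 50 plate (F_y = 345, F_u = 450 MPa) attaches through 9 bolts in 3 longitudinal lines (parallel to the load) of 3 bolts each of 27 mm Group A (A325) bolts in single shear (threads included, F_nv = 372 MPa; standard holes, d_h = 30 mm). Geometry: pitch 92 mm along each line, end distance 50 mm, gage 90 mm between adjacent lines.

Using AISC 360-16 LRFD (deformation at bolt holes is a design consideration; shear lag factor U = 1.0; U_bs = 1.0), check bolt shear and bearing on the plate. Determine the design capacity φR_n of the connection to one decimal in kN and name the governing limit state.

1437.7 kN (bolt shear governs)

Bolt shear: A_b = π(27)²/4 = 572.56 mm². φR_n = 0.75 × 372 × 572.56 × 9 × 1 = 1437.7 kN.
Bearing (16 mm plate, F_u = 450 MPa): end bolts L_c = 50 − 30/2 = 35, R_n = min(1.2×35×16×450, 2.4×27×16×450) = 302.4 kN/bolt; interior L_c = 92 − 30 = 62, R_n = 466.56 kN/bolt. φR_n = 0.75 × (3×302.4 + 6×466.56) = 2779.9 kN.
Governing: min(1437.7, 2779.9) = 1437.7 kN → bolt shear.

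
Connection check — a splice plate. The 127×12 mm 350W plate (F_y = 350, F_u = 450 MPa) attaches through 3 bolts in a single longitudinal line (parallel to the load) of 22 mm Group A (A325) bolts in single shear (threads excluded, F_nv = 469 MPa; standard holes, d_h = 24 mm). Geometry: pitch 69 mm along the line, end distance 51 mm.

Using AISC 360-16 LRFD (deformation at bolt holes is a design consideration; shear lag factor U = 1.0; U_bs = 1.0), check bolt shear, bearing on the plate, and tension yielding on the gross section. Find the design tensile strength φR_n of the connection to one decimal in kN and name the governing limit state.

Bolt shear: A_b = π(22)²/4 = 380.13 mm². φR_n = 0.75 × 469 × 380.13 × 3 × 1 = 401.1 kN.
Bearing (12 mm plate, F_u = 450 MPa): end bolts L_c = 51 − 24/2 = 39, R_n = min(1.2×39×12×450, 2.4×22×12×450) = 252.72 kN/bolt; interior L_c = 69 − 24 = 45, R_n = 285.12 kN/bolt. φR_n = 0.75 × (1×252.72 + 2×285.12) = 617.2 kN.
Tension yield (gross): A_g = 127×12 = 1524 mm². φR_n = 0.90 × 350 × 1524 = 480.1 kN.
Governing: min(401.1, 617.2, 480.1) = 401.1 kN → bolt shear.

401.1 kN (bolt shear governs)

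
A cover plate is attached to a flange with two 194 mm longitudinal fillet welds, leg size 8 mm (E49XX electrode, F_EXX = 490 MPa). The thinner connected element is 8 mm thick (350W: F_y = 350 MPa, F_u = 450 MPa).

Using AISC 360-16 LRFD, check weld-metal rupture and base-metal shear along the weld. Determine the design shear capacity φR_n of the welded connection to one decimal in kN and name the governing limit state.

483.9 kN (weld metal governs)

Weld metal: throat = 0.707×8 = 5.656 mm, L = 2×194 = 388 mm. φR_n = 0.75 × 0.6 × 490 × 5.656 × 388 = 483.9 kN.
Base metal shear (8 mm plate): yield φR_n = 1.0×0.6×350×8×388 = 651.8 kN; rupture φR_n = 0.75×0.6×450×8×388 = 628.6 kN; take 628.6 kN (rupture).
Governing: min(483.9, 628.6) = 483.9 kN → weld metal.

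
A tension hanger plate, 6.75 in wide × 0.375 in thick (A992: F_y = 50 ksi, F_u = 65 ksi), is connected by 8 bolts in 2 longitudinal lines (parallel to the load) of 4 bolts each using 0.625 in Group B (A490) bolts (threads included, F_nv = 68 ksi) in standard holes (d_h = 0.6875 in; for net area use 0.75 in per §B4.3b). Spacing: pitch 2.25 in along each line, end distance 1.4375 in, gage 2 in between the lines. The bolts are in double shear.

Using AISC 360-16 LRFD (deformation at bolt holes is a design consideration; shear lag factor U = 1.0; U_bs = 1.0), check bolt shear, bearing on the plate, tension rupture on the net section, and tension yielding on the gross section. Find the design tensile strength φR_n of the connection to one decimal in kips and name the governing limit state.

Bolt shear: A_b = π(0.625)²/4 = 0.3068 in². φR_n = 0.75 × 68 × 0.3068 × 8 × 2 = 250.3 kips.
Bearing (0.375 in plate, F_u = 65 ksi): end bolts L_c = 1.4375 − 0.6875/2 = 1.09375, R_n = min(1.2×1.09375×0.375×65, 2.4×0.625×0.375×65) = 31.992 kips/bolt; interior L_c = 2.25 − 0.6875 = 1.5625, R_n = 36.563 kips/bolt. φR_n = 0.75 × (2×31.992 + 6×36.563) = 212.5 kips.
Tension rupture (net): A_n = (6.75 − 2×0.75)×0.375 = 1.9688 in² (U = 1.0, A_e = A_n). φR_n = 0.75 × 65 × 1.9688 = 96.0 kips.
Tension yield (gross): A_g = 6.75×0.375 = 2.5313 in². φR_n = 0.90 × 50 × 2.5313 = 113.9 kips.
Governing: min(250.3, 212.5, 96.0, 113.9) = 96.0 kips → net-section rupture.

96.0 kips (net-section rupture governs)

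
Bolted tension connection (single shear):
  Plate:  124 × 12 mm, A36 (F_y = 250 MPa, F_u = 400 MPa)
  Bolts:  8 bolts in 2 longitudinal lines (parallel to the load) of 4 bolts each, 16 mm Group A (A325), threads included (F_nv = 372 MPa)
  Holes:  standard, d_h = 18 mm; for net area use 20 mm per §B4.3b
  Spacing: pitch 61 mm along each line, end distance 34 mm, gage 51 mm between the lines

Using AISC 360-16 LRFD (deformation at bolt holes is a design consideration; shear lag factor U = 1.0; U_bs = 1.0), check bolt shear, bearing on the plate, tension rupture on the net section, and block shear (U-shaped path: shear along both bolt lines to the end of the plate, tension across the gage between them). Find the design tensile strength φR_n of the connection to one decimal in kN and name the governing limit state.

302.4 kN (net-section rupture governs)

Bolt shear: A_b = π(16)²/4 = 201.06 mm². φR_n = 0.75 × 372 × 201.06 × 8 × 1 = 448.8 kN.
Bearing (12 mm plate, F_u = 400 MPa): end bolts L_c = 34 − 18/2 = 25, R_n = min(1.2×25×12×400, 2.4×16×12×400) = 144 kN/bolt; interior L_c = 61 − 18 = 43, R_n = 184.32 kN/bolt. φR_n = 0.75 × (2×144 + 6×184.32) = 1045.4 kN.
Tension rupture (net): A_n = (124 − 2×20)×12 = 1008 mm² (U = 1.0, A_e = A_n). φR_n = 0.75 × 400 × 1008 = 302.4 kN.
Block shear: shear path 2×[34+3×61] = 2×217 mm, A_gv = 5208, A_nv = 2×(217 − 3.5×20)×12 = 3528 mm²; tension across gage: (51 − 1×20)×12 = 372 mm². R_n = min(0.6×400×3528, 0.6×250×5208) + 1.0×400×372 = min(846.72, 781.2) + 148.8 = 930 kN. φR_n = 0.75 × 930 = 697.5 kN.
Governing: min(448.8, 1045.4, 302.4, 697.5) = 302.4 kN → net-section rupture.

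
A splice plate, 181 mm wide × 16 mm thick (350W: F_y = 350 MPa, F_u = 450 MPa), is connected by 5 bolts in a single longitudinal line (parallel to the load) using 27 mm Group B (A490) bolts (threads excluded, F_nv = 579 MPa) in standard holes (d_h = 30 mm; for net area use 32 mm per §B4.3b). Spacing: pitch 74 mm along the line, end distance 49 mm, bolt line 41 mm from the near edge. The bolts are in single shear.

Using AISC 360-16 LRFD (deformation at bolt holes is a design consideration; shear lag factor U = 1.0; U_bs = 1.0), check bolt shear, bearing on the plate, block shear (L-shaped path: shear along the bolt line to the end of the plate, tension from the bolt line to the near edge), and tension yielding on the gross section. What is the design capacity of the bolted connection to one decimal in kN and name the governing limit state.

Bolt shear: A_b = π(27)²/4 = 572.56 mm². φR_n = 0.75 × 579 × 572.56 × 5 × 1 = 1243.2 kN.
Bearing (16 mm plate, F_u = 450 MPa): end bolts L_c = 49 − 30/2 = 34, R_n = min(1.2×34×16×450, 2.4×27×16×450) = 293.76 kN/bolt; interior L_c = 74 − 30 = 44, R_n = 380.16 kN/bolt. φR_n = 0.75 × (1×293.76 + 4×380.16) = 1360.8 kN.
Block shear: shear path 1×[49+4×74] = 1×345 mm, A_gv = 5520, A_nv = 1×(345 − 4.5×32)×16 = 3216 mm²; tension to near edge: (41 − 0.5×32)×16 = 400 mm². R_n = min(0.6×450×3216, 0.6×350×5520) + 1.0×450×400 = min(868.32, 1159.2) + 180 = 1048.3 kN. φR_n = 0.75 × 1048.3 = 786.2 kN.
Tension yield (gross): A_g = 181×16 = 2896 mm². φR_n = 0.90 × 350 × 2896 = 912.2 kN.
Governing: min(1243.2, 1360.8, 786.2, 912.2) = 786.2 kN → block shear.

786.2 kN (block shear governs)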